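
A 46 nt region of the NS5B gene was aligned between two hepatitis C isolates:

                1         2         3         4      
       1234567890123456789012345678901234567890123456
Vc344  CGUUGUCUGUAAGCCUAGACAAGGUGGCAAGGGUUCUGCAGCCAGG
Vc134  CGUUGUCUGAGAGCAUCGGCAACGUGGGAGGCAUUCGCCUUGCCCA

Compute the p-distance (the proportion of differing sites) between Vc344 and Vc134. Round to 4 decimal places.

Differing sites — 10:U/A; 11:A/G; 15:C/A; 17:A/C; 19:A/G; 23:G/C; 28:C/G; 30:A/G; 32:G/C; 33:G/A; 37:U/G; 38:G/C; 40:A/U; 41:G/U; 42:C/G; 44:A/C; 45:G/C; 46:G/A.
There are 18 differences over 46 sites, so p = 18/46 = 0.3913.

0.3913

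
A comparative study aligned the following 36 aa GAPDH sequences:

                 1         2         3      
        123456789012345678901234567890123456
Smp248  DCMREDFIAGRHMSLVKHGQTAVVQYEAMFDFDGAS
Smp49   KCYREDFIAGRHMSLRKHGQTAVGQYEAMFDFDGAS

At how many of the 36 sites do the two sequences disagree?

4

Mismatches occur at site 1 (D→K), site 3 (M→Y), site 16 (V→R), site 24 (V→G).
That gives 4 mismatches out of 36 aligned sites, so the Hamming distance is 4.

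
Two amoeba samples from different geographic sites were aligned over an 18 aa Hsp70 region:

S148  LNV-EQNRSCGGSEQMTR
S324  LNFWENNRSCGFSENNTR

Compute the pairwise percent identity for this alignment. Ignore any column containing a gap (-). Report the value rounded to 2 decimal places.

70.59%

Excluding the 1 gap column leaves 17 comparable sites.
Mismatches occur at site 3 (V/F), site 6 (Q/N), site 12 (G/F), site 15 (Q/N), site 16 (M/N).
12 of the 17 comparable sites match, so the percent identity is 12/17 × 100 = 70.59%.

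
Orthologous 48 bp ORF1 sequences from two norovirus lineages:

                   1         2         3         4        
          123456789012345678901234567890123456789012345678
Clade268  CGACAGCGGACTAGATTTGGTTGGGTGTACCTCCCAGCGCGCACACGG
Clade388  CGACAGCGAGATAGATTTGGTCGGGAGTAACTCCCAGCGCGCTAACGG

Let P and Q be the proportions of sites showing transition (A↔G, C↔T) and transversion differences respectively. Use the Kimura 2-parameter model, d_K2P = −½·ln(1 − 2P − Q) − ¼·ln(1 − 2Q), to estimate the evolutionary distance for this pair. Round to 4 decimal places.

Differing sites — 9:G/A (Ti); 10:A/G (Ti); 11:C/A (Tv); 22:T/C (Ti); 26:T/A (Tv); 30:C/A (Tv); 43:A/T (Tv); 44:C/A (Tv).
Of the 8 differences, 3 transitions and 5 transversions over 48 sites: P = 3/48 = 0.062500, Q = 5/48 = 0.104167.
d = −0.5·ln(0.770833) − 0.25·ln(0.791666) = −0.5·(-0.260284) − 0.25·(-0.233616) = 0.1885.

0.1885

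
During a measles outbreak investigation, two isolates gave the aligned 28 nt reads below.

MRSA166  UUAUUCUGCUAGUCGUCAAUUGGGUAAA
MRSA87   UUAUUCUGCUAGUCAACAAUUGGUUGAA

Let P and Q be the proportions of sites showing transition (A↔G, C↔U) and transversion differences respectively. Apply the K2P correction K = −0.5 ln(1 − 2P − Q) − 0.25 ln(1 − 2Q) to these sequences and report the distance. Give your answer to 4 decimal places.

Mismatches occur at site 15 (G/A, transition), site 16 (U/A, transversion), site 24 (G/U, transversion), site 26 (A/G, transition).
Of the 4 differences, 2 transitions and 2 transversions over 28 sites: P = 2/28 = 0.071429, Q = 2/28 = 0.071429.
d = −0.5·ln(0.785713) − 0.25·ln(0.857142) = −0.5·(-0.241164) − 0.25·(-0.154152) = 0.1591.

0.1591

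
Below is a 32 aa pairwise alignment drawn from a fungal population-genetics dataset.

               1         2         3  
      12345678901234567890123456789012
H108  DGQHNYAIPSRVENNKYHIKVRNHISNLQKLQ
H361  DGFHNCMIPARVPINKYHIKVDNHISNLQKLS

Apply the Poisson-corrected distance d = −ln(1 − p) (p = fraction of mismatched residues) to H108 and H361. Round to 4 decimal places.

Differing sites — 3:Q/F; 6:Y/C; 7:A/M; 10:S/A; 13:E/P; 14:N/I; 22:R/D; 32:Q/S.
p = 8/32 = 0.250000.
d = −ln(1 − 0.250000) = −ln(0.750000) = 0.2877.

0.2877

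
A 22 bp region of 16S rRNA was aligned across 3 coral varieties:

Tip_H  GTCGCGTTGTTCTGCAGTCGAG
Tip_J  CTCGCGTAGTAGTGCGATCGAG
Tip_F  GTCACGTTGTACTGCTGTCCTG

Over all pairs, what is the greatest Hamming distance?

Pairwise Hamming distances:
  Tip_H vs Tip_J: 6
  Tip_H vs Tip_F: 5
  Tip_J vs Tip_F: 8
The largest is 8, between Tip_J and Tip_F.

8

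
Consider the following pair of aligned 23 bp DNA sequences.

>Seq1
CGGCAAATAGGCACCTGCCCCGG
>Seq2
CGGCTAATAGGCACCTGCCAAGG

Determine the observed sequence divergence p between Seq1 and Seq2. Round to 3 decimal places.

Differing sites — 5:A/T; 20:C/A; 21:C/A.
There are 3 differences over 23 sites, so p = 3/23 = 0.130.

0.130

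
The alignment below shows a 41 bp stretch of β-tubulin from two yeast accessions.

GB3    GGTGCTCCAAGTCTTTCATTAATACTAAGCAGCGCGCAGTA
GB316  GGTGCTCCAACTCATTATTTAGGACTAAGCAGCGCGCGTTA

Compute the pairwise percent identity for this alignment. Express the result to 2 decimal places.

80.49%

Mismatches occur at site 11 (G/C), site 14 (T/A), site 17 (C/A), site 18 (A/T), site 22 (A/G), site 23 (T/G), site 38 (A/G), site 39 (G/T).
33 of the 41 sites match, so the percent identity is 33/41 × 100 = 80.49%.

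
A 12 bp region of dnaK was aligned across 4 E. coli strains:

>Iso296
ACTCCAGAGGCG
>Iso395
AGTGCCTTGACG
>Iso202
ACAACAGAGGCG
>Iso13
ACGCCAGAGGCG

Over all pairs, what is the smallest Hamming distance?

Pairwise Hamming distances:
  Iso296 vs Iso395: 6
  Iso296 vs Iso202: 2
  Iso296 vs Iso13: 1
  Iso395 vs Iso202: 7
  Iso395 vs Iso13: 7
  Iso202 vs Iso13: 2
The smallest is 1, between Iso296 and Iso13.

1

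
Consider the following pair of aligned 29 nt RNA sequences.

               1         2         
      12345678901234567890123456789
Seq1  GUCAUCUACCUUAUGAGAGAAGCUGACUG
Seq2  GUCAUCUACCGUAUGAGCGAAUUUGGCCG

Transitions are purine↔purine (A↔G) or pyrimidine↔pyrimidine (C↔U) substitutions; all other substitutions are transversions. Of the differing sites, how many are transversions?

3

Mismatches occur at site 11 (U/G, transversion), site 18 (A/C, transversion), site 22 (G/U, transversion), site 23 (C/U, transition), site 26 (A/G, transition), site 28 (U/C, transition).
Of the 6 differences, 3 transitions and 3 transversions, so the answer is 3.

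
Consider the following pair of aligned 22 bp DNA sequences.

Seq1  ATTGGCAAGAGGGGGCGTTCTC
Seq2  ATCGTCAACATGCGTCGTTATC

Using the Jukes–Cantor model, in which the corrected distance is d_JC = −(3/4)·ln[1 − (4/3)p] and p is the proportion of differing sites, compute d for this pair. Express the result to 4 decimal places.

0.4141

The sequences differ at positions 3 (T/C), 5 (G/T), 9 (G/C), 11 (G/T), 13 (G/C), 15 (G/T), 20 (C/A).
p = 7/22 = 0.318182.
d = −0.75 · ln(1 − (4/3)·0.318182) = −0.75 · ln(0.575757) = −0.75 · (-0.552070) = 0.4141.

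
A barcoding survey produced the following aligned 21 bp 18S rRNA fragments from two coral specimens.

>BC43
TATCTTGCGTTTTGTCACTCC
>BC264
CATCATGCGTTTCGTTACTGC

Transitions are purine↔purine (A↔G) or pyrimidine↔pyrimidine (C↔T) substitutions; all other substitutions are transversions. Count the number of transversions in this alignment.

The sequences differ at positions 1 (T/C, transition), 5 (T/A, transversion), 13 (T/C, transition), 16 (C/T, transition), 20 (C/G, transversion).
Of the 5 differences, 3 transitions and 2 transversions, so the answer is 2.

2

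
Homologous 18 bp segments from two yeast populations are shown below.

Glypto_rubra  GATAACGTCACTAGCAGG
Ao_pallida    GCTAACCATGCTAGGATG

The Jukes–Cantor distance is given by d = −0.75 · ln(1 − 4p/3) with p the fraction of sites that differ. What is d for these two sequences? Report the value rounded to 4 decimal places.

0.5482

The sequences differ at positions 2 (A/C), 7 (G/C), 8 (T/A), 9 (C/T), 10 (A/G), 15 (C/G), 17 (G/T).
p = 7/18 = 0.388889.
d = −0.75 · ln(1 − (4/3)·0.388889) = −0.75 · ln(0.481481) = −0.75 · (-0.730889) = 0.5482.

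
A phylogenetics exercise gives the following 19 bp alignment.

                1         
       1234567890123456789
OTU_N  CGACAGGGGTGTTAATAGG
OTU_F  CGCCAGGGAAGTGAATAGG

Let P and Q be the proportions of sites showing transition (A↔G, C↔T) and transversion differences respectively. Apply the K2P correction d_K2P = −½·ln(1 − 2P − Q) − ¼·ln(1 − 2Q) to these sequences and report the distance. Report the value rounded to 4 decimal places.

0.2476

Mismatches occur at site 3 (A/C, transversion), site 9 (G/A, transition), site 10 (T/A, transversion), site 13 (T/G, transversion).
Of the 4 differences, 1 transition and 3 transversions over 19 sites: P = 1/19 = 0.052632, Q = 3/19 = 0.157895.
d = −0.5·ln(0.736841) − 0.25·ln(0.684210) = −0.5·(-0.305383) − 0.25·(-0.379490) = 0.2476.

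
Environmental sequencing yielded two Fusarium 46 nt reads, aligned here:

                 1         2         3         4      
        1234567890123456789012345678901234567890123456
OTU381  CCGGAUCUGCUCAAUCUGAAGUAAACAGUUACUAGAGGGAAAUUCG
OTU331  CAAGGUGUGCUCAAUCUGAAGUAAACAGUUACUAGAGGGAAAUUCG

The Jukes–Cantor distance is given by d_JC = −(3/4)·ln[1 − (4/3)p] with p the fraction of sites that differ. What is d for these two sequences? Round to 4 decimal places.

0.0924

Mismatches occur at site 2 (C↔A), site 3 (G↔A), site 5 (A↔G), site 7 (C↔G).
p = 4/46 = 0.086957.
d = −0.75 · ln(1 − (4/3)·0.086957) = −0.75 · ln(0.884057) = −0.75 · (-0.123234) = 0.0924.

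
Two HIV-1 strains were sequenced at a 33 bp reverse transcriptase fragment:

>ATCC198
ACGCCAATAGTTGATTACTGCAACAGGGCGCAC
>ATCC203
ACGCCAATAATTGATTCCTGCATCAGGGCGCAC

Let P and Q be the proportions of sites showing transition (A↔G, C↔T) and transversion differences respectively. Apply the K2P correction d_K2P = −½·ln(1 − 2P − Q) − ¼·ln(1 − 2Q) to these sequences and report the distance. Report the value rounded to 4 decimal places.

Mismatches occur at site 10 (G→A, transition), site 17 (A→C, transversion), site 23 (A→T, transversion).
Of the 3 differences, 1 transition and 2 transversions over 33 sites: P = 1/33 = 0.030303, Q = 2/33 = 0.060606.
d = −0.5·ln(0.878788) − 0.25·ln(0.878788) = −0.5·(-0.129212) − 0.25·(-0.129212) = 0.0969.

0.0969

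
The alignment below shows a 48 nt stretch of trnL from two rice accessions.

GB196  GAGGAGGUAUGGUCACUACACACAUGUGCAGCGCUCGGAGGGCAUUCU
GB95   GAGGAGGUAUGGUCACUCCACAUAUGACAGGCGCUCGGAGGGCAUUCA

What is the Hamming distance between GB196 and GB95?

7

Differing sites — 18:A/C; 23:C/U; 27:U/A; 28:G/C; 29:C/A; 30:A/G; 48:U/A.
That gives 7 mismatches out of 48 aligned sites, so the Hamming distance is 7.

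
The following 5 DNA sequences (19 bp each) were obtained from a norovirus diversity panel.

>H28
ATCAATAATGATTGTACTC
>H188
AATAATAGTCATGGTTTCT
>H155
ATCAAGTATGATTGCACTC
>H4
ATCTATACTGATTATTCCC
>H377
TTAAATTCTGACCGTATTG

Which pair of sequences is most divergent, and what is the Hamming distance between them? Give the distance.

Pairwise Hamming distances:
  H28 vs H188: 9
  H28 vs H155: 3
  H28 vs H4: 5
  H28 vs H377: 8
  H188 vs H155: 12
  H188 vs H4: 9
  H188 vs H377: 11
  H155 vs H4: 8
  H155 vs H377: 9
  H4 vs H377: 11
The largest is 12, between H188 and H155.

12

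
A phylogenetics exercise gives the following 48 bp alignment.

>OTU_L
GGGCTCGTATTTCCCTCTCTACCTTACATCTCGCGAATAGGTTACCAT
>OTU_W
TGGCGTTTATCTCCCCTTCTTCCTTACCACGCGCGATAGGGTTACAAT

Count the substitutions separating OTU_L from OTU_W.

Mismatches occur at site 1 (G/T), site 5 (T/G), site 6 (C/T), site 7 (G/T), site 11 (T/C), site 16 (T/C), site 17 (C/T), site 21 (A/T), site 28 (A/C), site 29 (T/A), site 31 (T/G), site 37 (A/T), site 38 (T/A), site 39 (A/G), site 46 (C/A).
That gives 15 mismatches out of 48 aligned sites, so the Hamming distance is 15.

15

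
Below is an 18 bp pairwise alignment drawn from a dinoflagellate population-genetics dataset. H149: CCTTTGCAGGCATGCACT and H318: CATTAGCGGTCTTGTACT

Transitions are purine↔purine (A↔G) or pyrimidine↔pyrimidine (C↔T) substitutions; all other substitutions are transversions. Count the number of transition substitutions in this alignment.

Mismatches occur at site 2 (C→A, transversion), site 5 (T→A, transversion), site 8 (A→G, transition), site 10 (G→T, transversion), site 12 (A→T, transversion), site 15 (C→T, transition).
Of the 6 differences, 2 transitions and 4 transversions, so the answer is 2.

2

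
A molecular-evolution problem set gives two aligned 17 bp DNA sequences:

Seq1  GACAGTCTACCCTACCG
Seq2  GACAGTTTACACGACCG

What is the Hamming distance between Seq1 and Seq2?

3

Mismatches occur at site 7 (C↔T), site 11 (C↔A), site 13 (T↔G).
That gives 3 mismatches out of 17 aligned sites, so the Hamming distance is 3.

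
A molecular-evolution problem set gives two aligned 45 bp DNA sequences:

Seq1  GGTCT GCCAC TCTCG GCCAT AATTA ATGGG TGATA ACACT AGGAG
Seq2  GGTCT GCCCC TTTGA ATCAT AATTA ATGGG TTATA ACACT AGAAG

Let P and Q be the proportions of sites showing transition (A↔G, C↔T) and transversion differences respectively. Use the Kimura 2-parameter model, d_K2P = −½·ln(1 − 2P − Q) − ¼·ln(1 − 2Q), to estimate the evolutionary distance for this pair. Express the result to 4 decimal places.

0.2062

Mismatches occur at site 9 (A/C, transversion), site 12 (C/T, transition), site 14 (C/G, transversion), site 15 (G/A, transition), site 16 (G/A, transition), site 17 (C/T, transition), site 32 (G/T, transversion), site 43 (G/A, transition).
Of the 8 differences, 5 transitions and 3 transversions over 45 sites: P = 5/45 = 0.111111, Q = 3/45 = 0.066667.
d = −0.5·ln(0.711111) − 0.25·ln(0.866666) = −0.5·(-0.340927) − 0.25·(-0.143102) = 0.2062.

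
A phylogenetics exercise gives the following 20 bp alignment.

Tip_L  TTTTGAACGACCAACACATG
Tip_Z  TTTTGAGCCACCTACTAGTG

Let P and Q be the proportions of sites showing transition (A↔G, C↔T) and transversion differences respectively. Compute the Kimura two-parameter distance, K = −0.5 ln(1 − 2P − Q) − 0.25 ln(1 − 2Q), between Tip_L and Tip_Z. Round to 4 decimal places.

Differing sites — 7:A/G (Ti); 9:G/C (Tv); 13:A/T (Tv); 16:A/T (Tv); 17:C/A (Tv); 18:A/G (Ti).
Of the 6 differences, 2 transitions and 4 transversions over 20 sites: P = 2/20 = 0.100000, Q = 4/20 = 0.200000.
d = −0.5·ln(0.600000) − 0.25·ln(0.600000) = −0.5·(-0.510826) − 0.25·(-0.510826) = 0.3831.

0.3831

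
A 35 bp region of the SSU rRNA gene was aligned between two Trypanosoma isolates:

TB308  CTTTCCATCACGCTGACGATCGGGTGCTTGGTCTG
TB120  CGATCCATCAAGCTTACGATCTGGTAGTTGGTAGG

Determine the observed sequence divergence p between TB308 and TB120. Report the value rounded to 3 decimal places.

0.257

Differing sites — 2:T/G; 3:T/A; 11:C/A; 15:G/T; 22:G/T; 26:G/A; 27:C/G; 33:C/A; 34:T/G.
There are 9 differences over 35 sites, so p = 9/35 = 0.257.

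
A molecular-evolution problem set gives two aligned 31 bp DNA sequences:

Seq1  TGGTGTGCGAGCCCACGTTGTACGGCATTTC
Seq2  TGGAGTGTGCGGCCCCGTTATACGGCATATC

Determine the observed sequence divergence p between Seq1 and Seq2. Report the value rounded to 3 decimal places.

0.226

The sequences differ at positions 4 (T/A), 8 (C/T), 10 (A/C), 12 (C/G), 15 (A/C), 20 (G/A), 29 (T/A).
There are 7 differences over 31 sites, so p = 7/31 = 0.226.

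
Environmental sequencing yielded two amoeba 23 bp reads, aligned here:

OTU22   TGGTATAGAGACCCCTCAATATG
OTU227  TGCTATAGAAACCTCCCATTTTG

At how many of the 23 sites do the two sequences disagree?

Differing sites — 3:G/C; 10:G/A; 14:C/T; 16:T/C; 19:A/T; 21:A/T.
That gives 6 mismatches out of 23 aligned sites, so the Hamming distance is 6.

6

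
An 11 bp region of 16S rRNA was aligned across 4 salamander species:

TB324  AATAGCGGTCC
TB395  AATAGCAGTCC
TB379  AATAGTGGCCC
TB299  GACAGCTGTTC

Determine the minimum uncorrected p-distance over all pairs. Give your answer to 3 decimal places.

0.091

Pairwise Hamming distances:
  TB324 vs TB395: 1
  TB324 vs TB379: 2
  TB324 vs TB299: 4
  TB395 vs TB379: 3
  TB395 vs TB299: 4
  TB379 vs TB299: 6
The smallest is 1 mismatch, between TB324 and TB395; p = 1/11 = 0.091.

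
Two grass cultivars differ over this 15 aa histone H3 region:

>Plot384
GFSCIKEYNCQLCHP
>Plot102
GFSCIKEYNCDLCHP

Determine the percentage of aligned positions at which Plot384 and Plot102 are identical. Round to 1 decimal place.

A single mismatch occurs at site 11 (Q→D).
14 of the 15 sites match, so the percent identity is 14/15 × 100 = 93.3%.

93.3%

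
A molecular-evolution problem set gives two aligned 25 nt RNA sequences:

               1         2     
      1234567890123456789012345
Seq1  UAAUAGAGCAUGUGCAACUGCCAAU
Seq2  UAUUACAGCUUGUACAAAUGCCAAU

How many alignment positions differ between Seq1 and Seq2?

5

Mismatches occur at site 3 (A→U), site 6 (G→C), site 10 (A→U), site 14 (G→A), site 18 (C→A).
That gives 5 mismatches out of 25 aligned sites, so the Hamming distance is 5.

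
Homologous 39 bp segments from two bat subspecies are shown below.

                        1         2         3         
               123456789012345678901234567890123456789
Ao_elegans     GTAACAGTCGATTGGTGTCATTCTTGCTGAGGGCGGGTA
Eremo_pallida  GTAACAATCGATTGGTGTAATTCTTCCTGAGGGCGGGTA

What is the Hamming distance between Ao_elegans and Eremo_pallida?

The sequences differ at positions 7 (G/A), 19 (C/A), 26 (G/C).
That gives 3 mismatches out of 39 aligned sites, so the Hamming distance is 3.

3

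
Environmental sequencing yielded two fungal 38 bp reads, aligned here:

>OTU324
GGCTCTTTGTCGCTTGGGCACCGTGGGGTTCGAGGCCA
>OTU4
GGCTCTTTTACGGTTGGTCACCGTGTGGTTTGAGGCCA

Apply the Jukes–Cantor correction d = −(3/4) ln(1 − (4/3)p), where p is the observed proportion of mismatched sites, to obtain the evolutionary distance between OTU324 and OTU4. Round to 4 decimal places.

0.1773

Differing sites — 9:G/T; 10:T/A; 13:C/G; 18:G/T; 26:G/T; 31:C/T.
p = 6/38 = 0.157895.
d = −0.75 · ln(1 − (4/3)·0.157895) = −0.75 · ln(0.789473) = −0.75 · (-0.236390) = 0.1773.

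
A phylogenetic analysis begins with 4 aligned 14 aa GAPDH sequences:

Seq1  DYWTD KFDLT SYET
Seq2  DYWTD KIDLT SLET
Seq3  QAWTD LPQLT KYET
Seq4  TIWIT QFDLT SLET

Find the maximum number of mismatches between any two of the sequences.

Pairwise Hamming distances:
  Seq1 vs Seq2: 2
  Seq1 vs Seq3: 6
  Seq1 vs Seq4: 6
  Seq2 vs Seq3: 7
  Seq2 vs Seq4: 6
  Seq3 vs Seq4: 9
The largest is 9, between Seq3 and Seq4.

9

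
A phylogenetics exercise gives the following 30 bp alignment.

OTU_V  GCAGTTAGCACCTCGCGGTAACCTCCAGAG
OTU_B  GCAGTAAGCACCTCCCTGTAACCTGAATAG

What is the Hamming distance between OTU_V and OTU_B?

6

The sequences differ at positions 6 (T/A), 15 (G/C), 17 (G/T), 25 (C/G), 26 (C/A), 28 (G/T).
That gives 6 mismatches out of 30 aligned sites, so the Hamming distance is 6.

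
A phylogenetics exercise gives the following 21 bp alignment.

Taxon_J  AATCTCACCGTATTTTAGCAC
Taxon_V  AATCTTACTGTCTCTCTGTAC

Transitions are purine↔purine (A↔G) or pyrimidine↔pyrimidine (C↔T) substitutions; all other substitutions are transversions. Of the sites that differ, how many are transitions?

The sequences differ at positions 6 (C/T, transition), 9 (C/T, transition), 12 (A/C, transversion), 14 (T/C, transition), 16 (T/C, transition), 17 (A/T, transversion), 19 (C/T, transition).
Of the 7 differences, 5 transitions and 2 transversions, so the answer is 5.

5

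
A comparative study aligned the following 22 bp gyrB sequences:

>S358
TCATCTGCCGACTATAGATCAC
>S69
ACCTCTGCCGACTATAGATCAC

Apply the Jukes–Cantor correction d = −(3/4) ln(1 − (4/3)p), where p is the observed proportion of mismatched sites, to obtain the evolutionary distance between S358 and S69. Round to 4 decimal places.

0.0969

Mismatches occur at site 1 (T→A), site 3 (A→C).
p = 2/22 = 0.090909.
d = −0.75 · ln(1 − (4/3)·0.090909) = −0.75 · ln(0.878788) = −0.75 · (-0.129212) = 0.0969.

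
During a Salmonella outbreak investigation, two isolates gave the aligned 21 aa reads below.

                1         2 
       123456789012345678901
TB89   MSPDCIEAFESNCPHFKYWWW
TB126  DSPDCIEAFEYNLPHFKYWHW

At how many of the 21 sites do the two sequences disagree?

The sequences differ at positions 1 (M/D), 11 (S/Y), 13 (C/L), 20 (W/H).
That gives 4 mismatches out of 21 aligned sites, so the Hamming distance is 4.

4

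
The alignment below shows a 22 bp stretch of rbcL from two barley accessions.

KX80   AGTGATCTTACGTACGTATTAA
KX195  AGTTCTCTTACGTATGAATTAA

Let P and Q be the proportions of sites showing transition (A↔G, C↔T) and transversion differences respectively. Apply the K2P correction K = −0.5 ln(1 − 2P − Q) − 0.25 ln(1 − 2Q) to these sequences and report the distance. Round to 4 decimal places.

Mismatches occur at site 4 (G→T, transversion), site 5 (A→C, transversion), site 15 (C→T, transition), site 17 (T→A, transversion).
Of the 4 differences, 1 transition and 3 transversions over 22 sites: P = 1/22 = 0.045455, Q = 3/22 = 0.136364.
d = −0.5·ln(0.772726) − 0.25·ln(0.727272) = −0.5·(-0.257831) − 0.25·(-0.318455) = 0.2085.

0.2085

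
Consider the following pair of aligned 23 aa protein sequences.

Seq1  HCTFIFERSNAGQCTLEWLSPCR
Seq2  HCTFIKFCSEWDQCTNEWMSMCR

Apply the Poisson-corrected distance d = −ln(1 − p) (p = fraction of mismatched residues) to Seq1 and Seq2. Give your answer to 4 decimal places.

Mismatches occur at site 6 (F/K), site 7 (E/F), site 8 (R/C), site 10 (N/E), site 11 (A/W), site 12 (G/D), site 16 (L/N), site 19 (L/M), site 21 (P/M).
p = 9/23 = 0.391304.
d = −ln(1 − 0.391304) = −ln(0.608696) = 0.4964.

0.4964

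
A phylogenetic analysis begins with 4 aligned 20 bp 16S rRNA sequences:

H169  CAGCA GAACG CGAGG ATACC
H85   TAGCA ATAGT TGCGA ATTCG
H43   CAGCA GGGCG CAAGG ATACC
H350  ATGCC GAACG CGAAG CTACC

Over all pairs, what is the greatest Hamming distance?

14

Pairwise Hamming distances:
  H169 vs H85: 10
  H169 vs H43: 3
  H169 vs H350: 5
  H85 vs H43: 12
  H85 vs H350: 14
  H43 vs H350: 8
The largest is 14, between H85 and H350.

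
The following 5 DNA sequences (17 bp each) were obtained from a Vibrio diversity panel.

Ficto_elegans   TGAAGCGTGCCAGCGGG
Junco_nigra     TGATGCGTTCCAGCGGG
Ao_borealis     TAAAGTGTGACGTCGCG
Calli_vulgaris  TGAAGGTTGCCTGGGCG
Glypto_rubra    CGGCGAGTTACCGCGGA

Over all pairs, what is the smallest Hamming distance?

2

Pairwise Hamming distances:
  Ficto_elegans vs Junco_nigra: 2
  Ficto_elegans vs Ao_borealis: 6
  Ficto_elegans vs Calli_vulgaris: 5
  Ficto_elegans vs Glypto_rubra: 8
  Junco_nigra vs Ao_borealis: 8
  Junco_nigra vs Calli_vulgaris: 7
  Junco_nigra vs Glypto_rubra: 7
  Ao_borealis vs Calli_vulgaris: 7
  Ao_borealis vs Glypto_rubra: 10
  Calli_vulgaris vs Glypto_rubra: 11
The smallest is 2, between Ficto_elegans and Junco_nigra.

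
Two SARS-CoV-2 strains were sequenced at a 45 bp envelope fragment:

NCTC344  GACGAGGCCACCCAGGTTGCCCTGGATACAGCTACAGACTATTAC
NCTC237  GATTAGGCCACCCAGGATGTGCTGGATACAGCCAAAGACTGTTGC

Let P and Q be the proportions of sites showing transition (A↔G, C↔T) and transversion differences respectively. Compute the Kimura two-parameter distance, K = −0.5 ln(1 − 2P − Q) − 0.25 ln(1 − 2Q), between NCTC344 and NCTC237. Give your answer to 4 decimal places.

0.2353

Mismatches occur at site 3 (C→T, transition), site 4 (G→T, transversion), site 17 (T→A, transversion), site 20 (C→T, transition), site 21 (C→G, transversion), site 33 (T→C, transition), site 35 (C→A, transversion), site 41 (A→G, transition), site 44 (A→G, transition).
Of the 9 differences, 5 transitions and 4 transversions over 45 sites: P = 5/45 = 0.111111, Q = 4/45 = 0.088889.
d = −0.5·ln(0.688889) − 0.25·ln(0.822222) = −0.5·(-0.372675) − 0.25·(-0.195745) = 0.2353.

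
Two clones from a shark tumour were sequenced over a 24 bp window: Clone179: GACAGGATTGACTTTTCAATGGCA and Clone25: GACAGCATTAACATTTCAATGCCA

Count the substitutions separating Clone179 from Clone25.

4

The sequences differ at positions 6 (G/C), 10 (G/A), 13 (T/A), 22 (G/C).
That gives 4 mismatches out of 24 aligned sites, so the Hamming distance is 4.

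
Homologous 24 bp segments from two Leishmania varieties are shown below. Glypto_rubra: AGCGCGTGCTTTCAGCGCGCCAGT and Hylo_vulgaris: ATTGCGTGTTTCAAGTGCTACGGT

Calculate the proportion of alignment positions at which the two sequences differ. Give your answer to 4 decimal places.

0.3750

Differing sites — 2:G/T; 3:C/T; 9:C/T; 12:T/C; 13:C/A; 16:C/T; 19:G/T; 20:C/A; 22:A/G.
There are 9 differences over 24 sites, so p = 9/24 = 0.3750.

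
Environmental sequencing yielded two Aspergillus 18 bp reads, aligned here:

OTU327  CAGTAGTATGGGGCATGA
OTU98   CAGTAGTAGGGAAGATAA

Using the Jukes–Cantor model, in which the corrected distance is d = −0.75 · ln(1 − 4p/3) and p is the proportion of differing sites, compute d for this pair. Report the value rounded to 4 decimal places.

0.3470

Mismatches occur at site 9 (T→G), site 12 (G→A), site 13 (G→A), site 14 (C→G), site 17 (G→A).
p = 5/18 = 0.277778.
d = −0.75 · ln(1 − (4/3)·0.277778) = −0.75 · ln(0.629629) = −0.75 · (-0.462625) = 0.3470.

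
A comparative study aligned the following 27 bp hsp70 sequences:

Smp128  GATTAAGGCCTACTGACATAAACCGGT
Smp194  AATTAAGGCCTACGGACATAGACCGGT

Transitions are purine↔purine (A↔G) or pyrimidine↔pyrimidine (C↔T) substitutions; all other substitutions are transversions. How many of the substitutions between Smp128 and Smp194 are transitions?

2

Mismatches occur at site 1 (G/A, transition), site 14 (T/G, transversion), site 21 (A/G, transition).
Of the 3 differences, 2 transitions and 1 transversion, so the answer is 2.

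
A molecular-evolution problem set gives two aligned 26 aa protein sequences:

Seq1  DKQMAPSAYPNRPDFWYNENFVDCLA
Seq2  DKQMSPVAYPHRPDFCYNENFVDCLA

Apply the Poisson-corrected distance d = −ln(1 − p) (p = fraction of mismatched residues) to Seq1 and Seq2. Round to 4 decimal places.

Differing sites — 5:A/S; 7:S/V; 11:N/H; 16:W/C.
p = 4/26 = 0.153846.
d = −ln(1 − 0.153846) = −ln(0.846154) = 0.1671.

0.1671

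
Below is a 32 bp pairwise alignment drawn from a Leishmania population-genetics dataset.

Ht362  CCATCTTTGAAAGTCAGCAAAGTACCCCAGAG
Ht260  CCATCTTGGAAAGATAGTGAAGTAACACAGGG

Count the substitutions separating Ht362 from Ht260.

8

The sequences differ at positions 8 (T/G), 14 (T/A), 15 (C/T), 18 (C/T), 19 (A/G), 25 (C/A), 27 (C/A), 31 (A/G).
That gives 8 mismatches out of 32 aligned sites, so the Hamming distance is 8.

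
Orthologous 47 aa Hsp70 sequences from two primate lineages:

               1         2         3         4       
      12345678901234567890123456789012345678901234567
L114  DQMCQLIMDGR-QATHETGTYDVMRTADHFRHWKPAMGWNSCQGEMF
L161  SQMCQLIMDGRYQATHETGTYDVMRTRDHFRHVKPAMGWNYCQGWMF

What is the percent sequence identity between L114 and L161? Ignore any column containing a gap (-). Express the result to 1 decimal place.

Excluding the 1 gap column leaves 46 comparable sites.
Mismatches occur at site 1 (D↔S), site 27 (A↔R), site 33 (W↔V), site 41 (S↔Y), site 45 (E↔W).
41 of the 46 comparable sites match, so the percent identity is 41/46 × 100 = 89.1%.

89.1%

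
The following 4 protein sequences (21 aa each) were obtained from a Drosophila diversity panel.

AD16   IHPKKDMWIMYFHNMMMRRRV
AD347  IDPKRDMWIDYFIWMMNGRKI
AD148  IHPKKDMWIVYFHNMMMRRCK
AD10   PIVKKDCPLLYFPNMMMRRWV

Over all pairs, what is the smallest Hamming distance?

3

Pairwise Hamming distances:
  AD16 vs AD347: 9
  AD16 vs AD148: 3
  AD16 vs AD10: 9
  AD347 vs AD148: 9
  AD347 vs AD10: 14
  AD148 vs AD10: 10
The smallest is 3, between AD16 and AD148.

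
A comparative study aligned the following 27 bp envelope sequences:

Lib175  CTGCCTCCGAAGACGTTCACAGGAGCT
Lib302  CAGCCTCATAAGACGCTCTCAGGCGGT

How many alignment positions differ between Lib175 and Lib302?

Differing sites — 2:T/A; 8:C/A; 9:G/T; 16:T/C; 19:A/T; 24:A/C; 26:C/G.
That gives 7 mismatches out of 27 aligned sites, so the Hamming distance is 7.

7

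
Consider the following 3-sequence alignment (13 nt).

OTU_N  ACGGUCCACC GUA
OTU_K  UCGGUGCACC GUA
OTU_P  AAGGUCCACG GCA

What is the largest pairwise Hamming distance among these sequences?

5

Pairwise Hamming distances:
  OTU_N vs OTU_K: 2
  OTU_N vs OTU_P: 3
  OTU_K vs OTU_P: 5
The largest is 5, between OTU_K and OTU_P.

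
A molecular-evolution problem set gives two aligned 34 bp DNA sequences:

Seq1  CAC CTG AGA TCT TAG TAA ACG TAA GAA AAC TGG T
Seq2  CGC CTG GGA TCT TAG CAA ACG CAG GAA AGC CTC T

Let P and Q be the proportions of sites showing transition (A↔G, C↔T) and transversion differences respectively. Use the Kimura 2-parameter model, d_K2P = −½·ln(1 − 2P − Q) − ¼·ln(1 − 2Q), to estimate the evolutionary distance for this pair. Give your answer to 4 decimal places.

0.3493

Differing sites — 2:A/G (Ti); 7:A/G (Ti); 16:T/C (Ti); 22:T/C (Ti); 24:A/G (Ti); 29:A/G (Ti); 31:T/C (Ti); 32:G/T (Tv); 33:G/C (Tv).
Of the 9 differences, 7 transitions and 2 transversions over 34 sites: P = 7/34 = 0.205882, Q = 2/34 = 0.058824.
d = −0.5·ln(0.529412) − 0.25·ln(0.882352) = −0.5·(-0.635988) − 0.25·(-0.125164) = 0.3493.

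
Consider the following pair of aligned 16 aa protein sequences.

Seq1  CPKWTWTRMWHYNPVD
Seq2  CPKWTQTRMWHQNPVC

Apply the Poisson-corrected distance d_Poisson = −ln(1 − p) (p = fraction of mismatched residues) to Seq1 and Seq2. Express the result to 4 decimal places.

Differing sites — 6:W/Q; 12:Y/Q; 16:D/C.
p = 3/16 = 0.187500.
d = −ln(1 − 0.187500) = −ln(0.812500) = 0.2076.

0.2076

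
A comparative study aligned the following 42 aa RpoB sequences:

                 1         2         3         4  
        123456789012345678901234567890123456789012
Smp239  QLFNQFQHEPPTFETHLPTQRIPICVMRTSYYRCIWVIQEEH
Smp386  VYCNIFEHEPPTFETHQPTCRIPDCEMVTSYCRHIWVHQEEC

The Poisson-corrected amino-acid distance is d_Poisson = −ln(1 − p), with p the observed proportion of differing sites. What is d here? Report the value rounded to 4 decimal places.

Differing sites — 1:Q/V; 2:L/Y; 3:F/C; 5:Q/I; 7:Q/E; 17:L/Q; 20:Q/C; 24:I/D; 26:V/E; 28:R/V; 32:Y/C; 34:C/H; 38:I/H; 42:H/C.
p = 14/42 = 0.333333.
d = −ln(1 − 0.333333) = −ln(0.666667) = 0.4055.

0.4055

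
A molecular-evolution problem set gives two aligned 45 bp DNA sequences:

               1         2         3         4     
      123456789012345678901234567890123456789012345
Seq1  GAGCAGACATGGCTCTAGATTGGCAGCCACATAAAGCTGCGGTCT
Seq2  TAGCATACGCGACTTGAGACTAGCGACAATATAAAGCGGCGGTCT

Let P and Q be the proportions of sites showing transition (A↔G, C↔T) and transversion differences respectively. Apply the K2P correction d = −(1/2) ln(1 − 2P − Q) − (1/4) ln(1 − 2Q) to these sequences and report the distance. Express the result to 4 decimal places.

Differing sites — 1:G/T (Tv); 6:G/T (Tv); 9:A/G (Ti); 10:T/C (Ti); 12:G/A (Ti); 15:C/T (Ti); 16:T/G (Tv); 20:T/C (Ti); 22:G/A (Ti); 25:A/G (Ti); 26:G/A (Ti); 28:C/A (Tv); 30:C/T (Ti); 38:T/G (Tv).
Of the 14 differences, 9 transitions and 5 transversions over 45 sites: P = 9/45 = 0.200000, Q = 5/45 = 0.111111.
d = −0.5·ln(0.488889) − 0.25·ln(0.777778) = −0.5·(-0.715620) − 0.25·(-0.251314) = 0.4206.

0.4206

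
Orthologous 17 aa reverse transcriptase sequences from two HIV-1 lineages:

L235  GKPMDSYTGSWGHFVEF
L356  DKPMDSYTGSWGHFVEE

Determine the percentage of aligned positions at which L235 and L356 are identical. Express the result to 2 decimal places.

Differing sites — 1:G/D; 17:F/E.
15 of the 17 sites match, so the percent identity is 15/17 × 100 = 88.24%.

88.24%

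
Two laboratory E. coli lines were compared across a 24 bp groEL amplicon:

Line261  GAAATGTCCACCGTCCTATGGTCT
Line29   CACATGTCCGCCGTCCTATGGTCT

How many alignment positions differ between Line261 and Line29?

3

Mismatches occur at site 1 (G↔C), site 3 (A↔C), site 10 (A↔G).
That gives 3 mismatches out of 24 aligned sites, so the Hamming distance is 3.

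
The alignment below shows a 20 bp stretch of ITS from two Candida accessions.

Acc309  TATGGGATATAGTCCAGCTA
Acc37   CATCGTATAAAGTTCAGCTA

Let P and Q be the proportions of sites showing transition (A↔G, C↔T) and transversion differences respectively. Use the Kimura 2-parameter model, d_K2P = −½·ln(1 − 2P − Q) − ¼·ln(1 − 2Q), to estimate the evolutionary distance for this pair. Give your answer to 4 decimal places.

Mismatches occur at site 1 (T/C, transition), site 4 (G/C, transversion), site 6 (G/T, transversion), site 10 (T/A, transversion), site 14 (C/T, transition).
Of the 5 differences, 2 transitions and 3 transversions over 20 sites: P = 2/20 = 0.100000, Q = 3/20 = 0.150000.
d = −0.5·ln(0.650000) − 0.25·ln(0.700000) = −0.5·(-0.430783) − 0.25·(-0.356675) = 0.3046.

0.3046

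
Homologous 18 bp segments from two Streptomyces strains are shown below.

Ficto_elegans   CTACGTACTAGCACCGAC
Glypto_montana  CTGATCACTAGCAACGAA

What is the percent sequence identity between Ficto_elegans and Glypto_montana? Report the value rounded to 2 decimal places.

66.67%

The sequences differ at positions 3 (A/G), 4 (C/A), 5 (G/T), 6 (T/C), 14 (C/A), 18 (C/A).
12 of the 18 sites match, so the percent identity is 12/18 × 100 = 66.67%.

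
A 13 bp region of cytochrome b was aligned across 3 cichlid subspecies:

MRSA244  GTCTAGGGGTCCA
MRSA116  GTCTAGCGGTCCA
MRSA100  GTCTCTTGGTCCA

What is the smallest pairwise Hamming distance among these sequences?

1

Pairwise Hamming distances:
  MRSA244 vs MRSA116: 1
  MRSA244 vs MRSA100: 3
  MRSA116 vs MRSA100: 3
The smallest is 1, between MRSA244 and MRSA116.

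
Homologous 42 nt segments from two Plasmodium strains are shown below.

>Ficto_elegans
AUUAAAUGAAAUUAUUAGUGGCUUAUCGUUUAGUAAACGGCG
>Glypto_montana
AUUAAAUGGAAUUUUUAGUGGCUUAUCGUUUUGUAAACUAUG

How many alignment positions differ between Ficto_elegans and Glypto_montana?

6

Mismatches occur at site 9 (A↔G), site 14 (A↔U), site 32 (A↔U), site 39 (G↔U), site 40 (G↔A), site 41 (C↔U).
That gives 6 mismatches out of 42 aligned sites, so the Hamming distance is 6.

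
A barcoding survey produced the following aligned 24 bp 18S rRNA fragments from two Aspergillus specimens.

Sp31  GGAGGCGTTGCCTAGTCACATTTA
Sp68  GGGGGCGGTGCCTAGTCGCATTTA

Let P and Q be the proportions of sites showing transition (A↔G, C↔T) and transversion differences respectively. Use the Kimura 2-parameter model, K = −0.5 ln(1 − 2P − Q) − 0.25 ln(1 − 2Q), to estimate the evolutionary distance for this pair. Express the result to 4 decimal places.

Differing sites — 3:A/G (Ti); 8:T/G (Tv); 18:A/G (Ti).
Of the 3 differences, 2 transitions and 1 transversion over 24 sites: P = 2/24 = 0.083333, Q = 1/24 = 0.041667.
d = −0.5·ln(0.791667) − 0.25·ln(0.916666) = −0.5·(-0.233614) − 0.25·(-0.087012) = 0.1386.

0.1386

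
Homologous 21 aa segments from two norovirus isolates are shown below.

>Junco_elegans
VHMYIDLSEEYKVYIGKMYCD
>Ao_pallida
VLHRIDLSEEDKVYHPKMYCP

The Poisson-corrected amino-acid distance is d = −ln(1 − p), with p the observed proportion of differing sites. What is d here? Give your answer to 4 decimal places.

Differing sites — 2:H/L; 3:M/H; 4:Y/R; 11:Y/D; 15:I/H; 16:G/P; 21:D/P.
p = 7/21 = 0.333333.
d = −ln(1 − 0.333333) = −ln(0.666667) = 0.4055.

0.4055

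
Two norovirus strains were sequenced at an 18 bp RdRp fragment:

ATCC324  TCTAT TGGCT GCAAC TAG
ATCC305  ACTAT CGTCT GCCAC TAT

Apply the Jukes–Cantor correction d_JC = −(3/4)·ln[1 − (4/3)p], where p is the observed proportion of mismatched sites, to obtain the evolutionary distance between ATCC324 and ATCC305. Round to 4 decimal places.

Differing sites — 1:T/A; 6:T/C; 8:G/T; 13:A/C; 18:G/T.
p = 5/18 = 0.277778.
d = −0.75 · ln(1 − (4/3)·0.277778) = −0.75 · ln(0.629629) = −0.75 · (-0.462625) = 0.3470.

0.3470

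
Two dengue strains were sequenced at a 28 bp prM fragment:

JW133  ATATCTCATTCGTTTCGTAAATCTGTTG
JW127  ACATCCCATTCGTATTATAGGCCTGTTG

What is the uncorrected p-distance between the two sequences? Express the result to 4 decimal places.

Mismatches occur at site 2 (T/C), site 6 (T/C), site 14 (T/A), site 16 (C/T), site 17 (G/A), site 20 (A/G), site 21 (A/G), site 22 (T/C).
There are 8 differences over 28 sites, so p = 8/28 = 0.2857.

0.2857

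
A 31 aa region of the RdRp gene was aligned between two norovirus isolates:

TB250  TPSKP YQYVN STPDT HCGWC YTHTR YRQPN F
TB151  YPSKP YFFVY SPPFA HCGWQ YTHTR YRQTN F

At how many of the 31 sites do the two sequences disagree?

9

Mismatches occur at site 1 (T/Y), site 7 (Q/F), site 8 (Y/F), site 10 (N/Y), site 12 (T/P), site 14 (D/F), site 15 (T/A), site 20 (C/Q), site 29 (P/T).
That gives 9 mismatches out of 31 aligned sites, so the Hamming distance is 9.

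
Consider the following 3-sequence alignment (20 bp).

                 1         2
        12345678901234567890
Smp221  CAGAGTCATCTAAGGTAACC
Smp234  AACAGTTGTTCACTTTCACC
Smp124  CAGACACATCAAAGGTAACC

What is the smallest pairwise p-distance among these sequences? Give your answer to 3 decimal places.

Pairwise Hamming distances:
  Smp221 vs Smp234: 10
  Smp221 vs Smp124: 3
  Smp234 vs Smp124: 12
The smallest is 3 mismatches, between Smp221 and Smp124; p = 3/20 = 0.150.

0.150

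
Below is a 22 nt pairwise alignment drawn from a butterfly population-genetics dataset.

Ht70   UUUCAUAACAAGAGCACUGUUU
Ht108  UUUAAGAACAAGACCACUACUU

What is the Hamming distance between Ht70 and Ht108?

5

The sequences differ at positions 4 (C/A), 6 (U/G), 14 (G/C), 19 (G/A), 20 (U/C).
That gives 5 mismatches out of 22 aligned sites, so the Hamming distance is 5.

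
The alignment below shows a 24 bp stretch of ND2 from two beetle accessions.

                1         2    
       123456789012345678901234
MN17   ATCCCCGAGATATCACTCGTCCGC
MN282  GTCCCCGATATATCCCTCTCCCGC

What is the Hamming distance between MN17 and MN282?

5

Differing sites — 1:A/G; 9:G/T; 15:A/C; 19:G/T; 20:T/C.
That gives 5 mismatches out of 24 aligned sites, so the Hamming distance is 5.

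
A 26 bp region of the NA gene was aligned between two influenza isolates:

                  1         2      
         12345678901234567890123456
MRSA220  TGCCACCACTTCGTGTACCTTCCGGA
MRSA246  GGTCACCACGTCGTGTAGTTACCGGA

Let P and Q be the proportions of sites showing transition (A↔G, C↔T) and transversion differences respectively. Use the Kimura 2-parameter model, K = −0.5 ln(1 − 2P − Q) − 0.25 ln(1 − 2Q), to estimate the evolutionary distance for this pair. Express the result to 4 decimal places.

The sequences differ at positions 1 (T/G, transversion), 3 (C/T, transition), 10 (T/G, transversion), 18 (C/G, transversion), 19 (C/T, transition), 21 (T/A, transversion).
Of the 6 differences, 2 transitions and 4 transversions over 26 sites: P = 2/26 = 0.076923, Q = 4/26 = 0.153846.
d = −0.5·ln(0.692308) − 0.25·ln(0.692308) = −0.5·(-0.367724) − 0.25·(-0.367724) = 0.2758.

0.2758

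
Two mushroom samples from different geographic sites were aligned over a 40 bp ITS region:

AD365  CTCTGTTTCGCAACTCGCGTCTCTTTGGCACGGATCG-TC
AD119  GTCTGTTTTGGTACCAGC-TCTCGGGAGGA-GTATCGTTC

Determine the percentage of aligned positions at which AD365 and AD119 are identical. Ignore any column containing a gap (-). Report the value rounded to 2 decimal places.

Excluding the 3 gap columns leaves 37 comparable sites.
The sequences differ at positions 1 (C/G), 9 (C/T), 11 (C/G), 12 (A/T), 15 (T/C), 16 (C/A), 24 (T/G), 25 (T/G), 26 (T/G), 27 (G/A), 29 (C/G), 33 (G/T).
25 of the 37 comparable sites match, so the percent identity is 25/37 × 100 = 67.57%.

67.57%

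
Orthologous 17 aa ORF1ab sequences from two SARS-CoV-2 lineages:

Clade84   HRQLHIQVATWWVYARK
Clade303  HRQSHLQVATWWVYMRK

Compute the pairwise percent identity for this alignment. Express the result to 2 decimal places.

82.35%

Differing sites — 4:L/S; 6:I/L; 15:A/M.
14 of the 17 sites match, so the percent identity is 14/17 × 100 = 82.35%.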